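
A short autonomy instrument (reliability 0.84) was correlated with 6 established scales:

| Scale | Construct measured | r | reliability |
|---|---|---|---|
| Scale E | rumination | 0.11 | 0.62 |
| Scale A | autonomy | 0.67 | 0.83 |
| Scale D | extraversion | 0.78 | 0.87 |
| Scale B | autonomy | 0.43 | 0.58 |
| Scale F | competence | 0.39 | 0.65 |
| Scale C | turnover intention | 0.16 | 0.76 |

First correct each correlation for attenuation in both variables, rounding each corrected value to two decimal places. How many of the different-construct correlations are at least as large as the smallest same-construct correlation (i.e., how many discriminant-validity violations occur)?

1

Disattenuated r (r / √(r_scale · r_new)):
  Scale E (disc): 0.11 / √(0.62·0.84) = 0.15
  Scale A (conv): 0.67 / √(0.83·0.84) = 0.80
  Scale D (disc): 0.78 / √(0.87·0.84) = 0.91
  Scale B (conv): 0.43 / √(0.58·0.84) = 0.62
  Scale F (disc): 0.39 / √(0.65·0.84) = 0.53
  Scale C (disc): 0.16 / √(0.76·0.84) = 0.20
Smallest convergent = 0.62. Discriminant values: 0.15, 0.91, 0.53, 0.20; count ≥ 0.62 → 1.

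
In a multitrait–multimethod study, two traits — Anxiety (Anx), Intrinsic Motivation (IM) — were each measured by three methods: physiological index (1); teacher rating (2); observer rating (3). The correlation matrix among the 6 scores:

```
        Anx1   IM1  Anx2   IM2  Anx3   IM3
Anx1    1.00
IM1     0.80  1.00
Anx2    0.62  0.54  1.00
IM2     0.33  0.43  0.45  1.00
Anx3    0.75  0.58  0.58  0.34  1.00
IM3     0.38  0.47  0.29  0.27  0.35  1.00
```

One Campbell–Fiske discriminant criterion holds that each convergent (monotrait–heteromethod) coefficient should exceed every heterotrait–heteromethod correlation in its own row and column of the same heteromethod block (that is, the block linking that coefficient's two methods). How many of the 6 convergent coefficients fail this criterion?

Each convergent coefficient versus the relevant comparison correlations:
Anx (methods 1·2): 0.62 vs {0.33, 0.54} → pass.
Anx (methods 1·3): 0.75 vs {0.38, 0.58} → pass.
Anx (methods 2·3): 0.58 vs {0.29, 0.34} → pass.
IM (methods 1·2): 0.43 vs {0.54, 0.33} → fail.
IM (methods 1·3): 0.47 vs {0.58, 0.38} → fail.
IM (methods 2·3): 0.27 vs {0.34, 0.29} → fail.
3 of 6 fail.

3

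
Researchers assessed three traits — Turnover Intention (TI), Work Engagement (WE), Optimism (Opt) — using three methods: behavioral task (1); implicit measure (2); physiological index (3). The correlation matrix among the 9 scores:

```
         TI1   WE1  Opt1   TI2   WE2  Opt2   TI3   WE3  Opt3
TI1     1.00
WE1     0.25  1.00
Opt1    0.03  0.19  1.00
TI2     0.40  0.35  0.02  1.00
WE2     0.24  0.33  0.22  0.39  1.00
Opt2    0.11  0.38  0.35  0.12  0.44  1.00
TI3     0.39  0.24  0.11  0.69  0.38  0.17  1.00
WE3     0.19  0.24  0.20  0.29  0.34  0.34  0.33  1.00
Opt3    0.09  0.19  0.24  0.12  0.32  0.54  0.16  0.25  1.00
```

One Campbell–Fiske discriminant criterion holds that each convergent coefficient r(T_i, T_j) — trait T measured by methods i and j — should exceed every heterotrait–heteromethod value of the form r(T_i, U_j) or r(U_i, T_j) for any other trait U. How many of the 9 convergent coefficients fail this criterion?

4

Each convergent coefficient versus the relevant comparison correlations:
TI (methods 1·2): 0.40 vs {0.24, 0.35, 0.11, 0.02} → pass.
TI (methods 1·3): 0.39 vs {0.19, 0.24, 0.09, 0.11} → pass.
TI (methods 2·3): 0.69 vs {0.29, 0.38, 0.12, 0.17} → pass.
WE (methods 1·2): 0.33 vs {0.35, 0.24, 0.38, 0.22} → fail.
WE (methods 1·3): 0.24 vs {0.24, 0.19, 0.19, 0.20} → fail.
WE (methods 2·3): 0.34 vs {0.38, 0.29, 0.32, 0.34} → fail.
Opt (methods 1·2): 0.35 vs {0.02, 0.11, 0.22, 0.38} → fail.
Opt (methods 1·3): 0.24 vs {0.11, 0.09, 0.20, 0.19} → pass.
Opt (methods 2·3): 0.54 vs {0.17, 0.12, 0.34, 0.32} → pass.
4 of 9 fail.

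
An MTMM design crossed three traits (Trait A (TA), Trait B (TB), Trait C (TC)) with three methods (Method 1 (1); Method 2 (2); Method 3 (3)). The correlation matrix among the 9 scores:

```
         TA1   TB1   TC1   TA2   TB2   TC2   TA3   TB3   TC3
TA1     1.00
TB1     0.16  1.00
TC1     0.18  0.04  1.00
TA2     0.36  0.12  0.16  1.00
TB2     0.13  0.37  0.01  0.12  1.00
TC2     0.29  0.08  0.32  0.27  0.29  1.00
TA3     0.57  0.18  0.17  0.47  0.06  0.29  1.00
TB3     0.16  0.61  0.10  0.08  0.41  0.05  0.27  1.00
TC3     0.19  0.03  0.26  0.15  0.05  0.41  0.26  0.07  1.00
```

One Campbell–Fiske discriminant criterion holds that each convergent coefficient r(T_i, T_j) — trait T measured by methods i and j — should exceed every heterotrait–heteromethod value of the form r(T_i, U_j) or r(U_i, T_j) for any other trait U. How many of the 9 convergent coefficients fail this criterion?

Checking each validity diagonal entry against its comparison values:
TA (methods 1·2): 0.36 vs {0.13, 0.12, 0.29, 0.16} → pass.
TA (methods 1·3): 0.57 vs {0.16, 0.18, 0.19, 0.17} → pass.
TA (methods 2·3): 0.47 vs {0.08, 0.06, 0.15, 0.29} → pass.
TB (methods 1·2): 0.37 vs {0.12, 0.13, 0.08, 0.01} → pass.
TB (methods 1·3): 0.61 vs {0.18, 0.16, 0.03, 0.10} → pass.
TB (methods 2·3): 0.41 vs {0.06, 0.08, 0.05, 0.05} → pass.
TC (methods 1·2): 0.32 vs {0.16, 0.29, 0.01, 0.08} → pass.
TC (methods 1·3): 0.26 vs {0.17, 0.19, 0.10, 0.03} → pass.
TC (methods 2·3): 0.41 vs {0.29, 0.15, 0.05, 0.05} → pass.
0 of 9 fail.

0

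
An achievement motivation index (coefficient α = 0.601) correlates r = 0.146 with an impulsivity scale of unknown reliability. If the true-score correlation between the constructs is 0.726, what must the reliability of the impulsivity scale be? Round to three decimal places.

0.067

r_true = r_obs / √(r_xx · r_yy) ⇒ 0.726 = 0.146 / √(0.601 · r_yy).
√(0.601 · r_yy) = 0.146 / 0.726 = 0.2011; 0.601 · r_yy = 0.0404; r_yy = 0.0404 / 0.601 ≈ 0.067.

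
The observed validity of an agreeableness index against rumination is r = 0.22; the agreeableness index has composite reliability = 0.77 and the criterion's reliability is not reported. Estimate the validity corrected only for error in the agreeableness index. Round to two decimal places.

0.25

Single correction: r_c = r_obs / √r_xx = 0.22 / √0.77 = 0.22 / 0.8775 ≈ 0.25.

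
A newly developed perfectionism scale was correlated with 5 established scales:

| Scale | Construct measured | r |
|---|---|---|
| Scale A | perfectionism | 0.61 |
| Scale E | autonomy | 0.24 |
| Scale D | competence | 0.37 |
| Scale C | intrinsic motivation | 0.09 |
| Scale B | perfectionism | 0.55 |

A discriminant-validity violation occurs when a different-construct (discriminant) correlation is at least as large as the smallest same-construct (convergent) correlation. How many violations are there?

Convergent (same construct = perfectionism): Scale A, Scale B.
Smallest convergent = 0.55. Discriminant values: 0.24, 0.37, 0.09; count ≥ 0.55 → 0.

0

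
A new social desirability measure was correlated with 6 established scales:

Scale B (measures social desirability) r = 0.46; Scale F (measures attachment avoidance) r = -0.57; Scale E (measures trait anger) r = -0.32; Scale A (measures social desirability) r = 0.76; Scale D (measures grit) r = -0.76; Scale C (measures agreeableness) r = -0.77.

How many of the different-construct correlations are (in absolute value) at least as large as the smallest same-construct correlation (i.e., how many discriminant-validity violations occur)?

Convergent (same construct = social desirability): Scale B, Scale A.
Smallest convergent = 0.46. Discriminant |r|: 0.57, 0.32, 0.76, 0.77; count ≥ 0.46 → 3.

3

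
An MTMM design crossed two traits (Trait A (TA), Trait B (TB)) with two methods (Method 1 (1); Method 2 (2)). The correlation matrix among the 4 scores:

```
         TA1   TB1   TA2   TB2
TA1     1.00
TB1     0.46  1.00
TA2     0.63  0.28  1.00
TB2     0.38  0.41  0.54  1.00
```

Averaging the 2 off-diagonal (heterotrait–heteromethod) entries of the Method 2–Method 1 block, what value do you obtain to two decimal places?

0.33

HTHM values (method 2 × method 1): 0.28, 0.38; mean = 0.66/2 = 0.33.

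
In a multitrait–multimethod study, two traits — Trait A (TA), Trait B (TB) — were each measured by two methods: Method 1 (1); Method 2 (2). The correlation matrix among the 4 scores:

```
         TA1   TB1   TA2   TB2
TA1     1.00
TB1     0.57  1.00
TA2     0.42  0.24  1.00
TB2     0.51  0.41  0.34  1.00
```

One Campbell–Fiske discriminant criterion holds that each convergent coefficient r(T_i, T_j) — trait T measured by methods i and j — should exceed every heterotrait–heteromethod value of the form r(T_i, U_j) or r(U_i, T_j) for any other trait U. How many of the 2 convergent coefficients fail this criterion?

Each convergent coefficient versus the relevant comparison correlations:
TA (methods 1·2): 0.42 vs {0.51, 0.24} → fail.
TB (methods 1·2): 0.41 vs {0.24, 0.51} → fail.
2 of 2 fail.

2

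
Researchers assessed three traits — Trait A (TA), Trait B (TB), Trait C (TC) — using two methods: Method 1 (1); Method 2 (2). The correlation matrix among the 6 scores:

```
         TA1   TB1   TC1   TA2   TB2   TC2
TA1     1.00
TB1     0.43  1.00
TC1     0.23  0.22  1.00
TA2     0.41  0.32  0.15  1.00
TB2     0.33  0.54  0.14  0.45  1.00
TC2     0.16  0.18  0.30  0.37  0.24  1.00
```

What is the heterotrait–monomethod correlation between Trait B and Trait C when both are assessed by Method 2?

0.24

Different traits, same method: r(TB2, TC2) = 0.24.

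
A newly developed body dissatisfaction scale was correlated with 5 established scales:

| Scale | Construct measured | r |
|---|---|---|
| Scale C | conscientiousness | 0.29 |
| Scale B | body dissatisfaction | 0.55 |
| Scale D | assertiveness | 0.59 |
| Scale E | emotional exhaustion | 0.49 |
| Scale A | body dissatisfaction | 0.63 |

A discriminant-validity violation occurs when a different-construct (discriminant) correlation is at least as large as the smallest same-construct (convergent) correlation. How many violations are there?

1

Convergent (same construct = body dissatisfaction): Scale B, Scale A.
Smallest convergent = 0.55. Discriminant values: 0.29, 0.59, 0.49; count ≥ 0.55 → 1.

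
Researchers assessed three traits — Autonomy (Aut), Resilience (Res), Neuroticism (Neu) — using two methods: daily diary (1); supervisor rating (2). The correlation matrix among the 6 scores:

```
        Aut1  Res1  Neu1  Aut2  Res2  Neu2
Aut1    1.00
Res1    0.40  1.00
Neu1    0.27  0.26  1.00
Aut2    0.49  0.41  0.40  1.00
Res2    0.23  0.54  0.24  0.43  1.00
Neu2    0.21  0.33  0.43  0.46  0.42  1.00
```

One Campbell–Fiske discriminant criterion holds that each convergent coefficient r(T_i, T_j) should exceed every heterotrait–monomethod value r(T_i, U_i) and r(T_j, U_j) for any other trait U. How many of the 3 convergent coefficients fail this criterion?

Each convergent coefficient versus the relevant comparison correlations:
Aut (methods 1·2): 0.49 vs {0.40, 0.43, 0.27, 0.46} → pass.
Res (methods 1·2): 0.54 vs {0.40, 0.43, 0.26, 0.42} → pass.
Neu (methods 1·2): 0.43 vs {0.27, 0.46, 0.26, 0.42} → fail.
1 of 3 fail.

1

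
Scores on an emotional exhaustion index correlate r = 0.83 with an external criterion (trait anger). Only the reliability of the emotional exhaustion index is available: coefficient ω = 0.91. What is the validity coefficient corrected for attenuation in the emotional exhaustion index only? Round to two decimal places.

Single correction: r_c = r_obs / √r_xx = 0.83 / √0.91 = 0.83 / 0.9539 ≈ 0.87.

0.87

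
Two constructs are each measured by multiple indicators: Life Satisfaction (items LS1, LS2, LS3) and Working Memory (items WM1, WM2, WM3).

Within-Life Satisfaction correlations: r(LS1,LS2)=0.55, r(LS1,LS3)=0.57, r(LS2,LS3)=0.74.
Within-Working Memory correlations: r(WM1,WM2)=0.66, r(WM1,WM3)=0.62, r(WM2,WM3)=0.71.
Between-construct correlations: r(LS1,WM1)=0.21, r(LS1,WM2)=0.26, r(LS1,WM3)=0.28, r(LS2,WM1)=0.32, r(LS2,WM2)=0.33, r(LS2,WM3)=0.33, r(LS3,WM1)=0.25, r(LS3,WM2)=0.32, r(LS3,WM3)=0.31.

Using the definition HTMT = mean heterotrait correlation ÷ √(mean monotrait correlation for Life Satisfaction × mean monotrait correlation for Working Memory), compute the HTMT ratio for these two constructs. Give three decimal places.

0.452

Mean between = 2.61/9 = 0.2900.
Mean within-LS = 1.86/3 = 0.6200; mean within-WM = 1.99/3 = 0.6633.
Geometric mean = √(0.6200 × 0.6633) = 0.6413.
HTMT = 0.2900 / 0.6413 = 0.452.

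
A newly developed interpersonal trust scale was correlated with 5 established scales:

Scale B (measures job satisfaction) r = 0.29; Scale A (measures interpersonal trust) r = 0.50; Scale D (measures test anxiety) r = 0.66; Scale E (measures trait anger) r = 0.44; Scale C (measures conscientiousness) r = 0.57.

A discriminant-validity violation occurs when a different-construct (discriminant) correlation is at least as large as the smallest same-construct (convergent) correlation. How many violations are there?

2

Convergent (same construct = interpersonal trust): Scale A.
Smallest convergent = 0.50. Discriminant values: 0.29, 0.66, 0.44, 0.57; count ≥ 0.50 → 2.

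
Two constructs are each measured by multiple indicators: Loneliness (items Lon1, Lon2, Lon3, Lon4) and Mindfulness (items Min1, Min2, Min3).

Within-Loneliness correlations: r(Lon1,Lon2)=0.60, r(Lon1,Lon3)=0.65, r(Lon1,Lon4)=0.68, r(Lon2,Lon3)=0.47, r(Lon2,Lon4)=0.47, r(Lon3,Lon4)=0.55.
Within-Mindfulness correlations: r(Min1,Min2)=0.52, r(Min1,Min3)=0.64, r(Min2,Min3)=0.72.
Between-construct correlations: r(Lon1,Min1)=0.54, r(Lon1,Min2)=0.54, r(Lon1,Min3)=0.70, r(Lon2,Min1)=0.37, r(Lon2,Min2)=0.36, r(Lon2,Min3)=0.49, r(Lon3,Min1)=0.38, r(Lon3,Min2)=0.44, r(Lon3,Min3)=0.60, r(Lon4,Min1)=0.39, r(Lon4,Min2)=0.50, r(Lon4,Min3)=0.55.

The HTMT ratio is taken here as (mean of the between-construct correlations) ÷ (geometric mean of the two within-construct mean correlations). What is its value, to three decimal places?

Mean between = 5.86/12 = 0.4883.
Mean within-Lon = 3.42/6 = 0.5700; mean within-Min = 1.88/3 = 0.6267.
Geometric mean = √(0.5700 × 0.6267) = 0.5977.
HTMT = 0.4883 / 0.5977 = 0.817.

0.817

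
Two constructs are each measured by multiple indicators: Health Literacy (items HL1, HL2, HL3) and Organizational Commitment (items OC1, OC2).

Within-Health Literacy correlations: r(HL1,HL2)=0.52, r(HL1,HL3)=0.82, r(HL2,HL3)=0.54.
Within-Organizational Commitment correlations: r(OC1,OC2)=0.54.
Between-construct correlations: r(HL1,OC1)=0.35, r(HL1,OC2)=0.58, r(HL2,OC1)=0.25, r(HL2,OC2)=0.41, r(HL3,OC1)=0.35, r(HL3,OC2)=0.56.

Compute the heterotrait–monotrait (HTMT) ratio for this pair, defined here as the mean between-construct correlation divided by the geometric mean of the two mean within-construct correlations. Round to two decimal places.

0.72

Mean heterotrait r = 2.50/6 = 0.4167.
Mean within-HL = 1.88/3 = 0.6267; mean within-OC = 0.54/1 = 0.5400.
Geometric mean = √(0.6267 × 0.5400) = 0.5817.
HTMT = 0.4167 / 0.5817 = 0.72.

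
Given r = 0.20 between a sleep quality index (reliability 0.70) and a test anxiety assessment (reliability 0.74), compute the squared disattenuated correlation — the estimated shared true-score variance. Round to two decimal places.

Disattenuated r = 0.20 / √(0.70 × 0.74) = 0.20 / 0.7197 = 0.2779.
Shared true-score variance = 0.2779² = 0.0772 ≈ 0.08.

0.08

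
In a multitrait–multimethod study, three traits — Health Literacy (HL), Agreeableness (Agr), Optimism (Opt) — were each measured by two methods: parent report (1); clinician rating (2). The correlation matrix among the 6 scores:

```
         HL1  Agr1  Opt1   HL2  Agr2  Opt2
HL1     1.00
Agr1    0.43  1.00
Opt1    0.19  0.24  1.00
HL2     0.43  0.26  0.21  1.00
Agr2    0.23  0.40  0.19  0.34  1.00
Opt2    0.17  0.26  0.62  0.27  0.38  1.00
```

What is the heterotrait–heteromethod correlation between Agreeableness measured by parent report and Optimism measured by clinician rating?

Different traits and methods: r(Agr1, Opt2) = 0.26.

0.26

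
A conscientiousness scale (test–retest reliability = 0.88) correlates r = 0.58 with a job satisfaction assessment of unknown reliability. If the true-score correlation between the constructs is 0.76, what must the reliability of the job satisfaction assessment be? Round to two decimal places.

r_true = r_obs / √(r_xx · r_yy) ⇒ 0.76 = 0.58 / √(0.88 · r_yy).
√(0.88 · r_yy) = 0.58 / 0.76 = 0.7632; 0.88 · r_yy = 0.5825; r_yy = 0.5825 / 0.88 ≈ 0.66.

0.66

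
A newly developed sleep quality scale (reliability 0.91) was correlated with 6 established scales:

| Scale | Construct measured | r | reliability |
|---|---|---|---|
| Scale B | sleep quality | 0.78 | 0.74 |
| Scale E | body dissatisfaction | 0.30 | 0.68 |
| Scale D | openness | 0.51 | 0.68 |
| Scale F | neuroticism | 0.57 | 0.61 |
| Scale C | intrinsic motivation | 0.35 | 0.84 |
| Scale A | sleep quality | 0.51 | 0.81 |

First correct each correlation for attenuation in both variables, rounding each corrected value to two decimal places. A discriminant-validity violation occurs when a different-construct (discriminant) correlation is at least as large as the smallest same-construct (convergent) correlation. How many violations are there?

2

Disattenuated r (r / √(r_scale · r_new)):
  Scale B (conv): 0.78 / √(0.74·0.91) = 0.95
  Scale E (disc): 0.30 / √(0.68·0.91) = 0.38
  Scale D (disc): 0.51 / √(0.68·0.91) = 0.65
  Scale F (disc): 0.57 / √(0.61·0.91) = 0.77
  Scale C (disc): 0.35 / √(0.84·0.91) = 0.40
  Scale A (conv): 0.51 / √(0.81·0.91) = 0.59
Smallest convergent = 0.59. Discriminant values: 0.38, 0.65, 0.77, 0.40; count ≥ 0.59 → 2.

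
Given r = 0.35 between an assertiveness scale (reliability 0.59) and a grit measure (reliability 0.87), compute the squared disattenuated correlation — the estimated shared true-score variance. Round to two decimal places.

Disattenuated r = 0.35 / √(0.59 × 0.87) = 0.35 / 0.7164 = 0.4886.
Shared true-score variance = 0.4886² = 0.2387 ≈ 0.24.

0.24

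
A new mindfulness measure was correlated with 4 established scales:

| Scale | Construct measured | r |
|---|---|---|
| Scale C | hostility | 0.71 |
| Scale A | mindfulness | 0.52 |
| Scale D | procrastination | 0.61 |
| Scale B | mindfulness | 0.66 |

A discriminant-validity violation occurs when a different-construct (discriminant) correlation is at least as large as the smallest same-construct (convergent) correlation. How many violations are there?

2

Convergent (same construct = mindfulness): Scale A, Scale B.
Smallest convergent = 0.52. Discriminant values: 0.71, 0.61; count ≥ 0.52 → 2.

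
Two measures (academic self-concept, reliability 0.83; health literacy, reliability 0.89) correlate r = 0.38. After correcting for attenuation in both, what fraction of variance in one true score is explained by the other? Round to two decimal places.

Disattenuated r = 0.38 / √(0.83 × 0.89) = 0.38 / 0.8595 = 0.4421.
Shared true-score variance = 0.4421² = 0.1955 ≈ 0.20.

0.20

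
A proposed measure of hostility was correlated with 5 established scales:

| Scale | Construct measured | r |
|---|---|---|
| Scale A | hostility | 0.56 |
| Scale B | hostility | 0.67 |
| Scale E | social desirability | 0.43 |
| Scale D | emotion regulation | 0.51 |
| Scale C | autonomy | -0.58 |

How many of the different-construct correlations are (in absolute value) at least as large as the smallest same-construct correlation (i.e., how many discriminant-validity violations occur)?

1

Convergent (same construct = hostility): Scale A, Scale B.
Smallest convergent = 0.56. Discriminant |r|: 0.43, 0.51, 0.58; count ≥ 0.56 → 1.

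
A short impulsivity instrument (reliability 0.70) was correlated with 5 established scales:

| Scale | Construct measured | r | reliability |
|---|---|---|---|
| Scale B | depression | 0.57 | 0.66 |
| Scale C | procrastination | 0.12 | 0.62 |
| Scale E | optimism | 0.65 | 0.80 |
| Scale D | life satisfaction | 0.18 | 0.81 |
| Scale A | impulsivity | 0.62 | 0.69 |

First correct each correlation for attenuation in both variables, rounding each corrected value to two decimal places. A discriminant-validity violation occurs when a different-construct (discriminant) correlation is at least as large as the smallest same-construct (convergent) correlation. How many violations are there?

0

Disattenuated r (r / √(r_scale · r_new)):
  Scale B (disc): 0.57 / √(0.66·0.70) = 0.84
  Scale C (disc): 0.12 / √(0.62·0.70) = 0.18
  Scale E (disc): 0.65 / √(0.80·0.70) = 0.87
  Scale D (disc): 0.18 / √(0.81·0.70) = 0.24
  Scale A (conv): 0.62 / √(0.69·0.70) = 0.89
Smallest convergent = 0.89. Discriminant values: 0.84, 0.18, 0.87, 0.24; count ≥ 0.89 → 0.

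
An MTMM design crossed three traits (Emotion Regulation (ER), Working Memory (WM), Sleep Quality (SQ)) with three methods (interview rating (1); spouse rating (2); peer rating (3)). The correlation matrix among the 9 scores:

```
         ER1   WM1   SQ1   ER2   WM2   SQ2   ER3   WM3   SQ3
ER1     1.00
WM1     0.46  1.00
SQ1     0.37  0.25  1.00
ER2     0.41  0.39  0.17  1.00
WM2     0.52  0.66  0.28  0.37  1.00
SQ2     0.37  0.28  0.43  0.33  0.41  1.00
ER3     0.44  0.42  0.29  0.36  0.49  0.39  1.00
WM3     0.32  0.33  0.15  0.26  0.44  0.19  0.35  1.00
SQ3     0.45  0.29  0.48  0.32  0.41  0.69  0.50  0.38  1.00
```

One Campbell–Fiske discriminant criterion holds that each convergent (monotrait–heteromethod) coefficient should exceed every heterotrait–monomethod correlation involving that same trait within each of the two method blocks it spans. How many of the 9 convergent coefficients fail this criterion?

Checking each validity diagonal entry against its comparison values:
ER (methods 1·2): 0.41 vs {0.46, 0.37, 0.37, 0.33} → fail.
ER (methods 1·3): 0.44 vs {0.46, 0.35, 0.37, 0.50} → fail.
ER (methods 2·3): 0.36 vs {0.37, 0.35, 0.33, 0.50} → fail.
WM (methods 1·2): 0.66 vs {0.46, 0.37, 0.25, 0.41} → pass.
WM (methods 1·3): 0.33 vs {0.46, 0.35, 0.25, 0.38} → fail.
WM (methods 2·3): 0.44 vs {0.37, 0.35, 0.41, 0.38} → pass.
SQ (methods 1·2): 0.43 vs {0.37, 0.33, 0.25, 0.41} → pass.
SQ (methods 1·3): 0.48 vs {0.37, 0.50, 0.25, 0.38} → fail.
SQ (methods 2·3): 0.69 vs {0.33, 0.50, 0.41, 0.38} → pass.
5 of 9 fail.

5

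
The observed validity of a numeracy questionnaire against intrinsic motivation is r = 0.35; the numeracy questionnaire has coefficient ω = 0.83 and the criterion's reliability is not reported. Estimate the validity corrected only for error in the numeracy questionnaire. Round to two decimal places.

0.38

Single correction: r_c = r_obs / √r_xx = 0.35 / √0.83 = 0.35 / 0.9110 ≈ 0.38.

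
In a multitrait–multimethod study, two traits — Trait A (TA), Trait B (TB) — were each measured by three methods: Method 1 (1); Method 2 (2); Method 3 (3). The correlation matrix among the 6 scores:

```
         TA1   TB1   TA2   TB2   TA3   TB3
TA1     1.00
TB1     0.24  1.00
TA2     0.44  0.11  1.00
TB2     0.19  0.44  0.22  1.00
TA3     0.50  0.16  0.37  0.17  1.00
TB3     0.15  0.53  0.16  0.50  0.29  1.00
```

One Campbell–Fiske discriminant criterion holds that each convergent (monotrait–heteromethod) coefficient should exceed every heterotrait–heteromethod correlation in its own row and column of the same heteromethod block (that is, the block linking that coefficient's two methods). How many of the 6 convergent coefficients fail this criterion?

Each convergent coefficient versus the relevant comparison correlations:
TA (methods 1·2): 0.44 vs {0.19, 0.11} → pass.
TA (methods 1·3): 0.50 vs {0.15, 0.16} → pass.
TA (methods 2·3): 0.37 vs {0.16, 0.17} → pass.
TB (methods 1·2): 0.44 vs {0.11, 0.19} → pass.
TB (methods 1·3): 0.53 vs {0.16, 0.15} → pass.
TB (methods 2·3): 0.50 vs {0.17, 0.16} → pass.
0 of 6 fail.

0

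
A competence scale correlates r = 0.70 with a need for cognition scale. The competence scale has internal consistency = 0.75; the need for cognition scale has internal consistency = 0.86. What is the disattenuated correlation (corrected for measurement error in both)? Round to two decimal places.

r_true = r_obs / √(r_xx · r_yy) = 0.70 / √(0.75 × 0.86) = 0.70 / √0.6450 = 0.70 / 0.8031 ≈ 0.87.

0.87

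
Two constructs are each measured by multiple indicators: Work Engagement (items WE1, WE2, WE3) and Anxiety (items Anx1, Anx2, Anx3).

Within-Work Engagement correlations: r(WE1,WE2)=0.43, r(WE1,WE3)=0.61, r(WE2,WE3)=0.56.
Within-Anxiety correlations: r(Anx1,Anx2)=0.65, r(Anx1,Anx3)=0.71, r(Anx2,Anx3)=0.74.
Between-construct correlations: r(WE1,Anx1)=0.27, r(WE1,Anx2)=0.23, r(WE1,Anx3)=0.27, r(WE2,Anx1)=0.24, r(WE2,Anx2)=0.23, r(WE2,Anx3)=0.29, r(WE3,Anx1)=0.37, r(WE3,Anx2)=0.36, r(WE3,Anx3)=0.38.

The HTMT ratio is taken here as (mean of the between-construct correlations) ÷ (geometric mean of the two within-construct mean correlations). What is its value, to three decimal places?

Between-construct mean = 2.64/9 = 0.2933.
Mean within-WE = 1.60/3 = 0.5333; mean within-Anx = 2.10/3 = 0.7000.
Geometric mean = √(0.5333 × 0.7000) = 0.6110.
HTMT = 0.2933 / 0.6110 = 0.480.

0.480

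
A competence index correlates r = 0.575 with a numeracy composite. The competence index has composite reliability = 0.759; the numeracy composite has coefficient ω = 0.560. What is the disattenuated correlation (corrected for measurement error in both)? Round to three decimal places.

r_true = r_obs / √(r_xx · r_yy) = 0.575 / √(0.759 × 0.560) = 0.575 / √0.425040 = 0.575 / 0.6520 ≈ 0.882.

0.882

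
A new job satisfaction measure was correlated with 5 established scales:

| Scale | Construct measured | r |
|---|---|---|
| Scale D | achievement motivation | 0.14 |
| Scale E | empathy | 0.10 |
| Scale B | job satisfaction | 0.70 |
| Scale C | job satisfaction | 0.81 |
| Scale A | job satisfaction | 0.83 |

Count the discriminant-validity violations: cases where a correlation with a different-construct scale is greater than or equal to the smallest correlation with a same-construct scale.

Convergent (same construct = job satisfaction): Scale B, Scale C, Scale A.
Smallest convergent = 0.70. Discriminant values: 0.14, 0.10; count ≥ 0.70 → 0.

0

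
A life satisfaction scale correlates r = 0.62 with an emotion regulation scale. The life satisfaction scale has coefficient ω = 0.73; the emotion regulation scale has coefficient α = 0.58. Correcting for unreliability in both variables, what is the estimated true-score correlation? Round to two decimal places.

0.95

r_true = r_obs / √(r_xx · r_yy) = 0.62 / √(0.73 × 0.58) = 0.62 / √0.4234 = 0.62 / 0.6507 ≈ 0.95.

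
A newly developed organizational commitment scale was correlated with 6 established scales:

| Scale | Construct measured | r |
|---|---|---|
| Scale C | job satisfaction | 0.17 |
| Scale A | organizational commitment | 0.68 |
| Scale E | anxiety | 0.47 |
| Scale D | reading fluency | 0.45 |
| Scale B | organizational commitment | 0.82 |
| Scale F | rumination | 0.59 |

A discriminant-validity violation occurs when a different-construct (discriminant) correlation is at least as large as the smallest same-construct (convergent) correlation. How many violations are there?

0

Convergent (same construct = organizational commitment): Scale A, Scale B.
Smallest convergent = 0.68. Discriminant values: 0.17, 0.47, 0.45, 0.59; count ≥ 0.68 → 0.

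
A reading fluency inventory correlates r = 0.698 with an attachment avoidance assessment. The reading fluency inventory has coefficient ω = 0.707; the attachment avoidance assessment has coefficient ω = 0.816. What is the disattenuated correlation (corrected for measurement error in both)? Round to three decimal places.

0.919

r_true = r_obs / √(r_xx · r_yy) = 0.698 / √(0.707 × 0.816) = 0.698 / √0.576912 = 0.698 / 0.7595 ≈ 0.919.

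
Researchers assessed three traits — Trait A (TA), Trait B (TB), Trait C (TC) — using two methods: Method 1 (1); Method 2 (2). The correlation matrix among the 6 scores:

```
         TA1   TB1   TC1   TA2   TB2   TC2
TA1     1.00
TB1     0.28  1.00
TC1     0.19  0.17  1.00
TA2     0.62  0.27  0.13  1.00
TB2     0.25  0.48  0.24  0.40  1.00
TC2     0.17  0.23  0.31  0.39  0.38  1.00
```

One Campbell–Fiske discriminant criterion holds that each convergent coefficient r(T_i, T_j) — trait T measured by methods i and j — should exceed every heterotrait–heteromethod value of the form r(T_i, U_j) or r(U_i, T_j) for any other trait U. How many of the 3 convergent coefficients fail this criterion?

Each convergent coefficient versus the relevant comparison correlations:
TA (methods 1·2): 0.62 vs {0.25, 0.27, 0.17, 0.13} → pass.
TB (methods 1·2): 0.48 vs {0.27, 0.25, 0.23, 0.24} → pass.
TC (methods 1·2): 0.31 vs {0.13, 0.17, 0.24, 0.23} → pass.
0 of 3 fail.

0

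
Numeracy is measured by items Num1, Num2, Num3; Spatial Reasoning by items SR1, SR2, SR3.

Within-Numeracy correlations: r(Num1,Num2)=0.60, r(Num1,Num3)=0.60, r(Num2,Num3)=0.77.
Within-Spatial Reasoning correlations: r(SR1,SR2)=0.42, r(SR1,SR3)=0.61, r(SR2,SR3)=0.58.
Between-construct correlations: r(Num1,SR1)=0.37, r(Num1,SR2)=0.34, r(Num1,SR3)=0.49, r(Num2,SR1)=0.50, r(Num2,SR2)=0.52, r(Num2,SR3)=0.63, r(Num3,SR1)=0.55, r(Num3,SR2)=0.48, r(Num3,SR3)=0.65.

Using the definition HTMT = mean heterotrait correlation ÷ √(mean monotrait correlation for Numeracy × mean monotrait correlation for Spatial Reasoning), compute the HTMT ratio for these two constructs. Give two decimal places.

0.85

Mean heterotrait r = 4.53/9 = 0.5033.
Mean within-Num = 1.97/3 = 0.6567; mean within-SR = 1.61/3 = 0.5367.
Geometric mean = √(0.6567 × 0.5367) = 0.5937.
HTMT = 0.5033 / 0.5937 = 0.85.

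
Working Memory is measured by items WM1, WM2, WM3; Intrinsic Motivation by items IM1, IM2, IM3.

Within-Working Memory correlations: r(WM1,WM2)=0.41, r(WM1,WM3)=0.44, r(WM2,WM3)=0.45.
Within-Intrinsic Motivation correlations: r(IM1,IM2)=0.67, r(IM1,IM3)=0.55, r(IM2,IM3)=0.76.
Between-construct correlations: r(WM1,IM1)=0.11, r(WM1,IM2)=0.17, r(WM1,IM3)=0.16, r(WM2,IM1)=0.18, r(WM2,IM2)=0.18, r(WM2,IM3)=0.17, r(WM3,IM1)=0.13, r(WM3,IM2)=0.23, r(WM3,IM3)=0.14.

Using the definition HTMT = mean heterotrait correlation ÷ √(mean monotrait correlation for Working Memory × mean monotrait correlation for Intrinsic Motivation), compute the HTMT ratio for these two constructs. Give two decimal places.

0.31

Mean between = 1.47/9 = 0.1633.
Mean within-WM = 1.30/3 = 0.4333; mean within-IM = 1.98/3 = 0.6600.
Geometric mean = √(0.4333 × 0.6600) = 0.5348.
HTMT = 0.1633 / 0.5348 = 0.31.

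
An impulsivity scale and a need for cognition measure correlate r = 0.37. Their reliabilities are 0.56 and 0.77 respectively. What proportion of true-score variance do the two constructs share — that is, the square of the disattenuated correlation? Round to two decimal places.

Disattenuated r = 0.37 / √(0.56 × 0.77) = 0.37 / 0.6567 = 0.5634.
Shared true-score variance = 0.5634² = 0.3174 ≈ 0.32.

0.32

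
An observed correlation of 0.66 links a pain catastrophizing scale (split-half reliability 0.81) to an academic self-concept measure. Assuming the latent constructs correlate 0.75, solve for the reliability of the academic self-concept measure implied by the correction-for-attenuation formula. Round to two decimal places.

0.96

r_true = r_obs / √(r_xx · r_yy) ⇒ 0.75 = 0.66 / √(0.81 · r_yy).
√(0.81 · r_yy) = 0.66 / 0.75 = 0.8800; 0.81 · r_yy = 0.7744; r_yy = 0.7744 / 0.81 ≈ 0.96.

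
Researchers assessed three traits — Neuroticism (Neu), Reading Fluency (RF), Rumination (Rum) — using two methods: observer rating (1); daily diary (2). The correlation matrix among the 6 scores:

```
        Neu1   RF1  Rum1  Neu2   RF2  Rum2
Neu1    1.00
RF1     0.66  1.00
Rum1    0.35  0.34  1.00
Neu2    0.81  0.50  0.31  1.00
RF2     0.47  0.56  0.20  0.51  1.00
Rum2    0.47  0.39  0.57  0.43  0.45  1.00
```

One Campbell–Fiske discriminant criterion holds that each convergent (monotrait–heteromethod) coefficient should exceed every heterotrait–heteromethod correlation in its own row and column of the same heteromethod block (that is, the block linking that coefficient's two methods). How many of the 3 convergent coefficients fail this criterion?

0

Convergent coefficients and their comparison sets:
Neu (methods 1·2): 0.81 vs {0.47, 0.50, 0.47, 0.31} → pass.
RF (methods 1·2): 0.56 vs {0.50, 0.47, 0.39, 0.20} → pass.
Rum (methods 1·2): 0.57 vs {0.31, 0.47, 0.20, 0.39} → pass.
0 of 3 fail.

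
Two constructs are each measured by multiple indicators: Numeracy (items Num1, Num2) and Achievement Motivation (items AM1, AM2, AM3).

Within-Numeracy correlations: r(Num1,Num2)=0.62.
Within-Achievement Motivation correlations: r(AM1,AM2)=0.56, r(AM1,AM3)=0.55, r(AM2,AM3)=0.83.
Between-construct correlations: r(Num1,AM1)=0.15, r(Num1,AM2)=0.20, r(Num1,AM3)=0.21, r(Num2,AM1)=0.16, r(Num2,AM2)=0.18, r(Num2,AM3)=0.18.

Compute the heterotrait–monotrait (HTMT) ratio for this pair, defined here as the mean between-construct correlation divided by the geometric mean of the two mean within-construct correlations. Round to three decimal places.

Mean heterotrait r = 1.08/6 = 0.1800.
Mean within-Num = 0.62/1 = 0.6200; mean within-AM = 1.94/3 = 0.6467.
Geometric mean = √(0.6200 × 0.6467) = 0.6332.
HTMT = 0.1800 / 0.6332 = 0.284.

0.284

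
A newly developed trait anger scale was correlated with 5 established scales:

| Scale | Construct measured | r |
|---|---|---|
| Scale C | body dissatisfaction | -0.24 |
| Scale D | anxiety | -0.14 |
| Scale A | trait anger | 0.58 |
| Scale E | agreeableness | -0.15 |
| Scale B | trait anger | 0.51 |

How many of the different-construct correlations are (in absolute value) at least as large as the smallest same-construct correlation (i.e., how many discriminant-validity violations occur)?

0

Convergent (same construct = trait anger): Scale A, Scale B.
Smallest convergent = 0.51. Discriminant |r|: 0.24, 0.14, 0.15; count ≥ 0.51 → 0.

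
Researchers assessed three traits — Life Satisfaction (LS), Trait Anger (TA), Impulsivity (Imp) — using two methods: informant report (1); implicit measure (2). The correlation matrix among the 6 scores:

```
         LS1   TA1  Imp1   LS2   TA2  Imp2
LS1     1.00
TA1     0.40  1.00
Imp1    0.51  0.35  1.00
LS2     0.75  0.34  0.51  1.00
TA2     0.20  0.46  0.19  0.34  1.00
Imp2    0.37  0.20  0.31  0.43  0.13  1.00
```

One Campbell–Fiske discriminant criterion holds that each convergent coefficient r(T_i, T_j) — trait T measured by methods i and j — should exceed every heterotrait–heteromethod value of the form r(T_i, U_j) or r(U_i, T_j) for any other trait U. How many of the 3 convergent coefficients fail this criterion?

1

Checking each validity diagonal entry against its comparison values:
LS (methods 1·2): 0.75 vs {0.20, 0.34, 0.37, 0.51} → pass.
TA (methods 1·2): 0.46 vs {0.34, 0.20, 0.20, 0.19} → pass.
Imp (methods 1·2): 0.31 vs {0.51, 0.37, 0.19, 0.20} → fail.
1 of 3 fail.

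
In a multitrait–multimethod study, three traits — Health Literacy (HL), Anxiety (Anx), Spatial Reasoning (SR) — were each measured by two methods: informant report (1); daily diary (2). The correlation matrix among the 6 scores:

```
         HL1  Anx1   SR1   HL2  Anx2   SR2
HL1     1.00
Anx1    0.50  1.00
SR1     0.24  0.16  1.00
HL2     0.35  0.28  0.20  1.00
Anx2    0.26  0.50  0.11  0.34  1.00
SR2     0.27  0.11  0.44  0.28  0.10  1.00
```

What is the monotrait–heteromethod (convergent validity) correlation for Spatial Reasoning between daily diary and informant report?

0.44

Same trait (SR), different methods: r(SR2, SR1) = 0.44.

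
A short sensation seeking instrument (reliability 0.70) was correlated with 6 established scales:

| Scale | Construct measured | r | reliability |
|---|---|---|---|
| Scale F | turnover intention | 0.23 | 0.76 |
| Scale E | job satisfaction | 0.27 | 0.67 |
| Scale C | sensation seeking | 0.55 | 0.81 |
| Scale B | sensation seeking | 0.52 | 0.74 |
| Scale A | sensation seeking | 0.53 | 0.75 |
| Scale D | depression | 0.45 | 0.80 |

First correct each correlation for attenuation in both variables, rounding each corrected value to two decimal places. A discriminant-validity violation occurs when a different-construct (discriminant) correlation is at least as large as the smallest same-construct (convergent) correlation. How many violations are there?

Disattenuated r (r / √(r_scale · r_new)):
  Scale F (disc): 0.23 / √(0.76·0.70) = 0.32
  Scale E (disc): 0.27 / √(0.67·0.70) = 0.39
  Scale C (conv): 0.55 / √(0.81·0.70) = 0.73
  Scale B (conv): 0.52 / √(0.74·0.70) = 0.72
  Scale A (conv): 0.53 / √(0.75·0.70) = 0.73
  Scale D (disc): 0.45 / √(0.80·0.70) = 0.60
Smallest convergent = 0.72. Discriminant values: 0.32, 0.39, 0.60; count ≥ 0.72 → 0.

0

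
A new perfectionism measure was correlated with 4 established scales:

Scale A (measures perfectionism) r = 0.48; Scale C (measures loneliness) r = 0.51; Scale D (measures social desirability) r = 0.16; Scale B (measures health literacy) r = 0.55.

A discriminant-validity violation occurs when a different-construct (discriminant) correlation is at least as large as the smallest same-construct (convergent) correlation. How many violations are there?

Convergent (same construct = perfectionism): Scale A.
Smallest convergent = 0.48. Discriminant values: 0.51, 0.16, 0.55; count ≥ 0.48 → 2.

2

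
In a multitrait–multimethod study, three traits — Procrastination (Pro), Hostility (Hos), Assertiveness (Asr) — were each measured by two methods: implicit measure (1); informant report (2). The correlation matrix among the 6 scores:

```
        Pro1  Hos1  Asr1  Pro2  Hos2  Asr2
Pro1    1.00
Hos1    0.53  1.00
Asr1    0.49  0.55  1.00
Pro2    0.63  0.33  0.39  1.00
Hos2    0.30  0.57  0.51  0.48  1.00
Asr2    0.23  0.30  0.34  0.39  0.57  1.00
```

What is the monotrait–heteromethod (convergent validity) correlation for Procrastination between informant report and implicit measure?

0.63

Same trait (Pro), different methods: r(Pro2, Pro1) = 0.63.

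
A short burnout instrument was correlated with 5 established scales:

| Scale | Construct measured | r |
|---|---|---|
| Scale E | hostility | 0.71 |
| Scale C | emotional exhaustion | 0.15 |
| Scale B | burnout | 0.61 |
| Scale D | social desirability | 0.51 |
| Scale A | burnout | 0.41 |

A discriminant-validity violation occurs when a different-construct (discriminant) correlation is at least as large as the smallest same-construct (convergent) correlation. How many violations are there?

Convergent (same construct = burnout): Scale B, Scale A.
Smallest convergent = 0.41. Discriminant values: 0.71, 0.15, 0.51; count ≥ 0.41 → 2.

2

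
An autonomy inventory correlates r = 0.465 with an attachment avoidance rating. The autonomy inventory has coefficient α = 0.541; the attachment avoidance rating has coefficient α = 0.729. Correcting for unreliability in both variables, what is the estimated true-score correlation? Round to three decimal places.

r_true = r_obs / √(r_xx · r_yy) = 0.465 / √(0.541 × 0.729) = 0.465 / √0.394389 = 0.465 / 0.6280 ≈ 0.740.

0.740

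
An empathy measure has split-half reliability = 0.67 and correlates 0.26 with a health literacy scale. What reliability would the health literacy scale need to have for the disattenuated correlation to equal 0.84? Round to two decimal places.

0.14

r_true = r_obs / √(r_xx · r_yy) ⇒ 0.84 = 0.26 / √(0.67 · r_yy).
√(0.67 · r_yy) = 0.26 / 0.84 = 0.3095; 0.67 · r_yy = 0.0958; r_yy = 0.0958 / 0.67 ≈ 0.14.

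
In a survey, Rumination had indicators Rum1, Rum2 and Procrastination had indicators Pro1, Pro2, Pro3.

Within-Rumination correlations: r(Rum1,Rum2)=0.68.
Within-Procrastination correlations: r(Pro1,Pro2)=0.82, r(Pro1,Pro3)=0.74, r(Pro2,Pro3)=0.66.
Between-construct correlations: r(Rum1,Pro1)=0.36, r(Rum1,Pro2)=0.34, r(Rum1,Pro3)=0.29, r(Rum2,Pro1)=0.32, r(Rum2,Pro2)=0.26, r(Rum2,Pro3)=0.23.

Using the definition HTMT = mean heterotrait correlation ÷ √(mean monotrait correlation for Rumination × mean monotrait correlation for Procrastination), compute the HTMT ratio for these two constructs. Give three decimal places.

Between-construct mean = 1.80/6 = 0.3000.
Mean within-Rum = 0.68/1 = 0.6800; mean within-Pro = 2.22/3 = 0.7400.
Geometric mean = √(0.6800 × 0.7400) = 0.7094.
HTMT = 0.3000 / 0.7094 = 0.423.

0.423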